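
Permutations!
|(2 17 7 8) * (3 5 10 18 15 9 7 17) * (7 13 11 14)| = |(2 3 5 10 18 15 9 13 11 14 7 8)| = 12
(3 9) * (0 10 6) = [10, 1, 2, 9, 4, 5, 0, 7, 8, 3, 6] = (0 10 6)(3 9)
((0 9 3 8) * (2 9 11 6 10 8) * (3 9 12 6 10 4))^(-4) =((0 11 10 8)(2 12 6 4 3))^(-4) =(2 12 6 4 3)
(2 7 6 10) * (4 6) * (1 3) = (1 3)(2 7 4 6 10) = [0, 3, 7, 1, 6, 5, 10, 4, 8, 9, 2]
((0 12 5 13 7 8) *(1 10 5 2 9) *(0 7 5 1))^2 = (13)(0 2)(9 12)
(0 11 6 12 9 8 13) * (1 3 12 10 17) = (0 11 6 10 17 1 3 12 9 8 13) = [11, 3, 2, 12, 4, 5, 10, 7, 13, 8, 17, 6, 9, 0, 14, 15, 16, 1]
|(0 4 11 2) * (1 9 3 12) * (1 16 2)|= 9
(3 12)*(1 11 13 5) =(1 11 13 5)(3 12) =[0, 11, 2, 12, 4, 1, 6, 7, 8, 9, 10, 13, 3, 5]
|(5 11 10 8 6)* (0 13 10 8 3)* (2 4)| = |(0 13 10 3)(2 4)(5 11 8 6)| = 4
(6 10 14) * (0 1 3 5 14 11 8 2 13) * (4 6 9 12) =(0 1 3 5 14 9 12 4 6 10 11 8 2 13) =[1, 3, 13, 5, 6, 14, 10, 7, 2, 12, 11, 8, 4, 0, 9]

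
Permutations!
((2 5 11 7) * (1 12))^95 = ((1 12)(2 5 11 7))^95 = (1 12)(2 7 11 5)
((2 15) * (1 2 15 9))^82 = (15)(1 2 9)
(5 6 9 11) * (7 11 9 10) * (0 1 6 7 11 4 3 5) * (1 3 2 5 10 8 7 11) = [3, 6, 5, 10, 2, 11, 8, 4, 7, 9, 1, 0] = (0 3 10 1 6 8 7 4 2 5 11)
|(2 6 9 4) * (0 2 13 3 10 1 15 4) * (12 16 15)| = 8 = |(0 2 6 9)(1 12 16 15 4 13 3 10)|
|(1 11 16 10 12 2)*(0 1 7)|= 8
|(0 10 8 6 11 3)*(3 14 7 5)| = 9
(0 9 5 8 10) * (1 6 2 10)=(0 9 5 8 1 6 2 10)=[9, 6, 10, 3, 4, 8, 2, 7, 1, 5, 0]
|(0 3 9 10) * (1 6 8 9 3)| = 6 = |(0 1 6 8 9 10)|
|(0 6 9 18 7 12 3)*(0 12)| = |(0 6 9 18 7)(3 12)| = 10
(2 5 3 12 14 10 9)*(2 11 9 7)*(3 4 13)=(2 5 4 13 3 12 14 10 7)(9 11)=[0, 1, 5, 12, 13, 4, 6, 2, 8, 11, 7, 9, 14, 3, 10]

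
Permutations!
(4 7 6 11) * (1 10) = (1 10)(4 7 6 11) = [0, 10, 2, 3, 7, 5, 11, 6, 8, 9, 1, 4]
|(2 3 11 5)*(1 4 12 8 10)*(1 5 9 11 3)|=14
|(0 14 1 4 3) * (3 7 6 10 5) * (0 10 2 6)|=30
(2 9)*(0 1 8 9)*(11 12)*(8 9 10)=(0 1 9 2)(8 10)(11 12)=[1, 9, 0, 3, 4, 5, 6, 7, 10, 2, 8, 12, 11]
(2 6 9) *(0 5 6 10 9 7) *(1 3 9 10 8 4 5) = (10)(0 1 3 9 2 8 4 5 6 7) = [1, 3, 8, 9, 5, 6, 7, 0, 4, 2, 10]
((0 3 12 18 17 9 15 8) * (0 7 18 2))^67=((0 3 12 2)(7 18 17 9 15 8))^67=(0 2 12 3)(7 18 17 9 15 8)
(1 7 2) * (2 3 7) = (1 2)(3 7) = [0, 2, 1, 7, 4, 5, 6, 3]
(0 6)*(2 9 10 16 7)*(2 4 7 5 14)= (0 6)(2 9 10 16 5 14)(4 7)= [6, 1, 9, 3, 7, 14, 0, 4, 8, 10, 16, 11, 12, 13, 2, 15, 5]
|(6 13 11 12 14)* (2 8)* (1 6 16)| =14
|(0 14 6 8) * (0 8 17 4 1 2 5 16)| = 9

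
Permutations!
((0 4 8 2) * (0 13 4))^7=((2 13 4 8))^7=(2 8 4 13)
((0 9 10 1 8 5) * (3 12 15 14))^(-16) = (15)(0 10 8)(1 5 9)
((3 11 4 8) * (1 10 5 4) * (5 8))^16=((1 10 8 3 11)(4 5))^16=(1 10 8 3 11)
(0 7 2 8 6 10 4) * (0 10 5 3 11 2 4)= (0 7 4 10)(2 8 6 5 3 11)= [7, 1, 8, 11, 10, 3, 5, 4, 6, 9, 0, 2]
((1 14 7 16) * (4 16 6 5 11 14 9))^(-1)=(1 16 4 9)(5 6 7 14 11)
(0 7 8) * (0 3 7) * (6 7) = (3 6 7 8) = [0, 1, 2, 6, 4, 5, 7, 8, 3]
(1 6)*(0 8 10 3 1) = [8, 6, 2, 1, 4, 5, 0, 7, 10, 9, 3] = (0 8 10 3 1 6)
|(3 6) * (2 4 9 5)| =|(2 4 9 5)(3 6)| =4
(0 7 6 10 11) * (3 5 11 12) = [7, 1, 2, 5, 4, 11, 10, 6, 8, 9, 12, 0, 3] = (0 7 6 10 12 3 5 11)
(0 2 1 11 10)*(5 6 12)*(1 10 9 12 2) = [1, 11, 10, 3, 4, 6, 2, 7, 8, 12, 0, 9, 5] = (0 1 11 9 12 5 6 2 10)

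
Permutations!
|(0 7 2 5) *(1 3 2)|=|(0 7 1 3 2 5)|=6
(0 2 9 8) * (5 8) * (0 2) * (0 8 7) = (0 8 2 9 5 7) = [8, 1, 9, 3, 4, 7, 6, 0, 2, 5]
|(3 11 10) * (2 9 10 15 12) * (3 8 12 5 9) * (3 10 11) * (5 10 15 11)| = |(2 15 10 8 12)(5 9)| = 10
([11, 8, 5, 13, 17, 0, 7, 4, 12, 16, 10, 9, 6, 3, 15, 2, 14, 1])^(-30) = [9, 4, 0, 3, 6, 11, 8, 12, 17, 14, 10, 16, 1, 13, 2, 5, 15, 7]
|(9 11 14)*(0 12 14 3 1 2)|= |(0 12 14 9 11 3 1 2)|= 8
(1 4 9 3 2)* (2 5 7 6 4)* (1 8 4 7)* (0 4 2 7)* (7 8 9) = (0 4 7 6)(1 8 2 9 3 5) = [4, 8, 9, 5, 7, 1, 0, 6, 2, 3]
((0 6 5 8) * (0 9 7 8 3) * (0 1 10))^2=(0 5 1)(3 10 6)(7 9 8)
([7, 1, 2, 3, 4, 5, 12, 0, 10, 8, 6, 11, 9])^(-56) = (6 10 8 9 12)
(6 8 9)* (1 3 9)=(1 3 9 6 8)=[0, 3, 2, 9, 4, 5, 8, 7, 1, 6]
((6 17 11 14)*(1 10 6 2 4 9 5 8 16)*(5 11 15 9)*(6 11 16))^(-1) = (1 16 9 15 17 6 8 5 4 2 14 11 10)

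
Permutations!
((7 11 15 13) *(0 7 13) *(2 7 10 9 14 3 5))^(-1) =(0 15 11 7 2 5 3 14 9 10)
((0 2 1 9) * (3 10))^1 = (0 2 1 9)(3 10)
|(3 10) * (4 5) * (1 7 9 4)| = 10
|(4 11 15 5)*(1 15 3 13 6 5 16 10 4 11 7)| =30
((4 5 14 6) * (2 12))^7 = (2 12)(4 6 14 5)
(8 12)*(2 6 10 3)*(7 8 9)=(2 6 10 3)(7 8 12 9)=[0, 1, 6, 2, 4, 5, 10, 8, 12, 7, 3, 11, 9]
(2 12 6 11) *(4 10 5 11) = (2 12 6 4 10 5 11) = [0, 1, 12, 3, 10, 11, 4, 7, 8, 9, 5, 2, 6]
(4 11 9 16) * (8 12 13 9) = (4 11 8 12 13 9 16) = [0, 1, 2, 3, 11, 5, 6, 7, 12, 16, 10, 8, 13, 9, 14, 15, 4]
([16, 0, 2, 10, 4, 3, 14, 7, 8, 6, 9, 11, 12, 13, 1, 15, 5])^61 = [14, 6, 2, 16, 4, 0, 10, 7, 8, 3, 5, 11, 12, 13, 9, 15, 1]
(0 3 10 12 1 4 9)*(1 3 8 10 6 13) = (0 8 10 12 3 6 13 1 4 9) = [8, 4, 2, 6, 9, 5, 13, 7, 10, 0, 12, 11, 3, 1]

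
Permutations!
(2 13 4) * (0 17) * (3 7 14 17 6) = [6, 1, 13, 7, 2, 5, 3, 14, 8, 9, 10, 11, 12, 4, 17, 15, 16, 0] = (0 6 3 7 14 17)(2 13 4)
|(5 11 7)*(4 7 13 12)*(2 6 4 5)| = 4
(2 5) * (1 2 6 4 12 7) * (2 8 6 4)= (1 8 6 2 5 4 12 7)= [0, 8, 5, 3, 12, 4, 2, 1, 6, 9, 10, 11, 7]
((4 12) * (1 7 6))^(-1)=((1 7 6)(4 12))^(-1)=(1 6 7)(4 12)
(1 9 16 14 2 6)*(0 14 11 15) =(0 14 2 6 1 9 16 11 15) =[14, 9, 6, 3, 4, 5, 1, 7, 8, 16, 10, 15, 12, 13, 2, 0, 11]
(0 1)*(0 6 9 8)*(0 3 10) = (0 1 6 9 8 3 10) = [1, 6, 2, 10, 4, 5, 9, 7, 3, 8, 0]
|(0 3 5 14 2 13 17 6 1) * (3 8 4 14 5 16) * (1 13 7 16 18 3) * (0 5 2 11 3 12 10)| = 45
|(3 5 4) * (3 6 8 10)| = 6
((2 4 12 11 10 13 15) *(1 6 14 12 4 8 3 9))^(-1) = (1 9 3 8 2 15 13 10 11 12 14 6)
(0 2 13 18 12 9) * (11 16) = (0 2 13 18 12 9)(11 16) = [2, 1, 13, 3, 4, 5, 6, 7, 8, 0, 10, 16, 9, 18, 14, 15, 11, 17, 12]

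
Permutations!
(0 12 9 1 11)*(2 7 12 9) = (0 9 1 11)(2 7 12) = [9, 11, 7, 3, 4, 5, 6, 12, 8, 1, 10, 0, 2]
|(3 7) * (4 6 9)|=6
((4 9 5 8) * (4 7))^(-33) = (4 5 7 9 8)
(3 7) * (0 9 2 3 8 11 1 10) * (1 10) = [9, 1, 3, 7, 4, 5, 6, 8, 11, 2, 0, 10] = (0 9 2 3 7 8 11 10)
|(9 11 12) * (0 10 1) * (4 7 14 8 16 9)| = 24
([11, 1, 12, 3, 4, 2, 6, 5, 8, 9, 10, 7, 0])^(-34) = (0 7 2)(5 12 11)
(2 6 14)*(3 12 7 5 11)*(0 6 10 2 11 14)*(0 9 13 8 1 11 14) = (14)(0 6 9 13 8 1 11 3 12 7 5)(2 10) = [6, 11, 10, 12, 4, 0, 9, 5, 1, 13, 2, 3, 7, 8, 14]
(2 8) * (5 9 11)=(2 8)(5 9 11)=[0, 1, 8, 3, 4, 9, 6, 7, 2, 11, 10, 5]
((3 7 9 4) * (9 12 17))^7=((3 7 12 17 9 4))^7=(3 7 12 17 9 4)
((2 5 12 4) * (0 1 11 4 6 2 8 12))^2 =(0 11 8 6 5 1 4 12 2)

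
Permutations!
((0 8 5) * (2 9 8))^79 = ((0 2 9 8 5))^79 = (0 5 8 9 2)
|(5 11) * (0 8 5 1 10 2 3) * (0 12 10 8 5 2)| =|(0 5 11 1 8 2 3 12 10)| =9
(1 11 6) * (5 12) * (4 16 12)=(1 11 6)(4 16 12 5)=[0, 11, 2, 3, 16, 4, 1, 7, 8, 9, 10, 6, 5, 13, 14, 15, 12]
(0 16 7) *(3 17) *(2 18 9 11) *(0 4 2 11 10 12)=(0 16 7 4 2 18 9 10 12)(3 17)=[16, 1, 18, 17, 2, 5, 6, 4, 8, 10, 12, 11, 0, 13, 14, 15, 7, 3, 9]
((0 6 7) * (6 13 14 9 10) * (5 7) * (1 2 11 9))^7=((0 13 14 1 2 11 9 10 6 5 7))^7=(0 10 1 7 9 14 5 11 13 6 2)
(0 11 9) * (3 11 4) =(0 4 3 11 9) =[4, 1, 2, 11, 3, 5, 6, 7, 8, 0, 10, 9]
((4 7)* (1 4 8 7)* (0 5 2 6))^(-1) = (0 6 2 5)(1 4)(7 8)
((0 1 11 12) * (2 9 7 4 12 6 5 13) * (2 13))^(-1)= ((13)(0 1 11 6 5 2 9 7 4 12))^(-1)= (13)(0 12 4 7 9 2 5 6 11 1)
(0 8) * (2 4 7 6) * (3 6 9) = [8, 1, 4, 6, 7, 5, 2, 9, 0, 3] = (0 8)(2 4 7 9 3 6)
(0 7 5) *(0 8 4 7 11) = (0 11)(4 7 5 8) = [11, 1, 2, 3, 7, 8, 6, 5, 4, 9, 10, 0]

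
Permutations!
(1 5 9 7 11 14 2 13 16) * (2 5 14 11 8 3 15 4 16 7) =(1 14 5 9 2 13 7 8 3 15 4 16) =[0, 14, 13, 15, 16, 9, 6, 8, 3, 2, 10, 11, 12, 7, 5, 4, 1]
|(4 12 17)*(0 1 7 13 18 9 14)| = 21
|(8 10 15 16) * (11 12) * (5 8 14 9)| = 14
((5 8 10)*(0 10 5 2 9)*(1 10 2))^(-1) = (0 9 2)(1 10)(5 8)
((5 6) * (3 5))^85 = (3 5 6)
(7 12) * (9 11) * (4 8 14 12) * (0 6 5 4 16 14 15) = (0 6 5 4 8 15)(7 16 14 12)(9 11) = [6, 1, 2, 3, 8, 4, 5, 16, 15, 11, 10, 9, 7, 13, 12, 0, 14]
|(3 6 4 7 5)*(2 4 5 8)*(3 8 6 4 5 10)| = 15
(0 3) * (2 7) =(0 3)(2 7) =[3, 1, 7, 0, 4, 5, 6, 2]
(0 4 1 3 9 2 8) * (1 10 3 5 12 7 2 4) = [1, 5, 8, 9, 10, 12, 6, 2, 0, 4, 3, 11, 7] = (0 1 5 12 7 2 8)(3 9 4 10)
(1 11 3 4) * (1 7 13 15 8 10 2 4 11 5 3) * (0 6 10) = [6, 5, 4, 11, 7, 3, 10, 13, 0, 9, 2, 1, 12, 15, 14, 8] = (0 6 10 2 4 7 13 15 8)(1 5 3 11)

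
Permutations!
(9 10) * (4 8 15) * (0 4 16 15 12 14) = [4, 1, 2, 3, 8, 5, 6, 7, 12, 10, 9, 11, 14, 13, 0, 16, 15] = (0 4 8 12 14)(9 10)(15 16)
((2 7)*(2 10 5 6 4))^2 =((2 7 10 5 6 4))^2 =(2 10 6)(4 7 5)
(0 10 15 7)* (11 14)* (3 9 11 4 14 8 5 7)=(0 10 15 3 9 11 8 5 7)(4 14)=[10, 1, 2, 9, 14, 7, 6, 0, 5, 11, 15, 8, 12, 13, 4, 3]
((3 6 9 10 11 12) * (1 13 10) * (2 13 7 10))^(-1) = (1 9 6 3 12 11 10 7)(2 13)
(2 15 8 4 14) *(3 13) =(2 15 8 4 14)(3 13) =[0, 1, 15, 13, 14, 5, 6, 7, 4, 9, 10, 11, 12, 3, 2, 8]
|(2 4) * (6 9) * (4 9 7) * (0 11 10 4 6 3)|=14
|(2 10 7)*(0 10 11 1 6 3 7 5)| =6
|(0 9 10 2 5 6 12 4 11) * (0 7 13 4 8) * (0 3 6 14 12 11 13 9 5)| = 12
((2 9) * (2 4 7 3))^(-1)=(2 3 7 4 9)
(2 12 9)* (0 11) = (0 11)(2 12 9) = [11, 1, 12, 3, 4, 5, 6, 7, 8, 2, 10, 0, 9]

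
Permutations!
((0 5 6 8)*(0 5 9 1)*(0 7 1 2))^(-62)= ((0 9 2)(1 7)(5 6 8))^(-62)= (0 9 2)(5 6 8)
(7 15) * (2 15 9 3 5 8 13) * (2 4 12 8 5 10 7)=(2 15)(3 10 7 9)(4 12 8 13)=[0, 1, 15, 10, 12, 5, 6, 9, 13, 3, 7, 11, 8, 4, 14, 2]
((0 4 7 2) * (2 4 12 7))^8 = (0 4 12 2 7)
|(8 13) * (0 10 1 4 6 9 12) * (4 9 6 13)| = 15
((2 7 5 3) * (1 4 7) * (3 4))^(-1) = (1 2 3)(4 5 7)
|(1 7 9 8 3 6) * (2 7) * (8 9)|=|(9)(1 2 7 8 3 6)|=6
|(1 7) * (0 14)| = 2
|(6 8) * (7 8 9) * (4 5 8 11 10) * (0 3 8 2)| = 11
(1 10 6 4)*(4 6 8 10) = (1 4)(8 10) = [0, 4, 2, 3, 1, 5, 6, 7, 10, 9, 8]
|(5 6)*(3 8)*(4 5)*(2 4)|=4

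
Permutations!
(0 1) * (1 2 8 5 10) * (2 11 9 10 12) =(0 11 9 10 1)(2 8 5 12) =[11, 0, 8, 3, 4, 12, 6, 7, 5, 10, 1, 9, 2]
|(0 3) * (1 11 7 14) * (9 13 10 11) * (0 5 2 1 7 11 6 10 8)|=8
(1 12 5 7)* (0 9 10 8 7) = (0 9 10 8 7 1 12 5) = [9, 12, 2, 3, 4, 0, 6, 1, 7, 10, 8, 11, 5]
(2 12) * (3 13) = (2 12)(3 13) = [0, 1, 12, 13, 4, 5, 6, 7, 8, 9, 10, 11, 2, 3]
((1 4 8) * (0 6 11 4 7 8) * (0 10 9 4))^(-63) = ((0 6 11)(1 7 8)(4 10 9))^(-63) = (11)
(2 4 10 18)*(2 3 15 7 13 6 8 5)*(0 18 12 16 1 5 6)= (0 18 3 15 7 13)(1 5 2 4 10 12 16)(6 8)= [18, 5, 4, 15, 10, 2, 8, 13, 6, 9, 12, 11, 16, 0, 14, 7, 1, 17, 3]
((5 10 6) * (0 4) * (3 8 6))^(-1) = (0 4)(3 10 5 6 8)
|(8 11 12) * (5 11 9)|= 5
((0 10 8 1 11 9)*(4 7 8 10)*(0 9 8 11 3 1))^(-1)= (0 8 11 7 4)(1 3)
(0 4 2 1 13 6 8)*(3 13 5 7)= (0 4 2 1 5 7 3 13 6 8)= [4, 5, 1, 13, 2, 7, 8, 3, 0, 9, 10, 11, 12, 6]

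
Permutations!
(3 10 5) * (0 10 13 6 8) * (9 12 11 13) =[10, 1, 2, 9, 4, 3, 8, 7, 0, 12, 5, 13, 11, 6] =(0 10 5 3 9 12 11 13 6 8)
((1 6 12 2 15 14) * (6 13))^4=((1 13 6 12 2 15 14))^4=(1 2 13 15 6 14 12)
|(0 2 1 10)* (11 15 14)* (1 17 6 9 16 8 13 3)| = 33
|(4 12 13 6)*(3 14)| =4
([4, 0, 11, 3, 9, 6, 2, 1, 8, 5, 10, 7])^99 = [0, 1, 2, 3, 4, 5, 6, 7, 8, 9, 10, 11]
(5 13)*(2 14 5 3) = [0, 1, 14, 2, 4, 13, 6, 7, 8, 9, 10, 11, 12, 3, 5] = (2 14 5 13 3)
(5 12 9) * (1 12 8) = [0, 12, 2, 3, 4, 8, 6, 7, 1, 5, 10, 11, 9] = (1 12 9 5 8)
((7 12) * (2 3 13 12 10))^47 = ((2 3 13 12 7 10))^47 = (2 10 7 12 13 3)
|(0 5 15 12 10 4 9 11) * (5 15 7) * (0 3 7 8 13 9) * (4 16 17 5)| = 14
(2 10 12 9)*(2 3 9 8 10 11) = [0, 1, 11, 9, 4, 5, 6, 7, 10, 3, 12, 2, 8] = (2 11)(3 9)(8 10 12)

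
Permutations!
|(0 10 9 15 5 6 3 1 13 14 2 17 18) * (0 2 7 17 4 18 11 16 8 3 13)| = |(0 10 9 15 5 6 13 14 7 17 11 16 8 3 1)(2 4 18)| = 15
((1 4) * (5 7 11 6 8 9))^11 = ((1 4)(5 7 11 6 8 9))^11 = (1 4)(5 9 8 6 11 7)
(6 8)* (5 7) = (5 7)(6 8) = [0, 1, 2, 3, 4, 7, 8, 5, 6]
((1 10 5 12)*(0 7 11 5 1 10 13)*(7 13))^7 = ((0 13)(1 7 11 5 12 10))^7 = (0 13)(1 7 11 5 12 10)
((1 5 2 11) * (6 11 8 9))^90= ((1 5 2 8 9 6 11))^90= (1 11 6 9 8 2 5)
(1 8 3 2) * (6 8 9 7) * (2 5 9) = (1 2)(3 5 9 7 6 8) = [0, 2, 1, 5, 4, 9, 8, 6, 3, 7]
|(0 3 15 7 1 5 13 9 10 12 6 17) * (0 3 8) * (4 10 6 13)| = 12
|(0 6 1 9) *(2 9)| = 5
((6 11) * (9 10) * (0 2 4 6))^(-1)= (0 11 6 4 2)(9 10)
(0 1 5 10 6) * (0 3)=(0 1 5 10 6 3)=[1, 5, 2, 0, 4, 10, 3, 7, 8, 9, 6]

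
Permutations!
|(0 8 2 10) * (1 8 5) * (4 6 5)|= 8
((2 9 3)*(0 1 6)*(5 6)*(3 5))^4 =((0 1 3 2 9 5 6))^4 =(0 9 1 5 3 6 2)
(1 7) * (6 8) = (1 7)(6 8) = [0, 7, 2, 3, 4, 5, 8, 1, 6]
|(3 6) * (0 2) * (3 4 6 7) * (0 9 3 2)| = 4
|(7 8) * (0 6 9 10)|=4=|(0 6 9 10)(7 8)|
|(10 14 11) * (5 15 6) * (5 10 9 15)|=6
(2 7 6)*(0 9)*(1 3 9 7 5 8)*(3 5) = [7, 5, 3, 9, 4, 8, 2, 6, 1, 0] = (0 7 6 2 3 9)(1 5 8)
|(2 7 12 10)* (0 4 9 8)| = 4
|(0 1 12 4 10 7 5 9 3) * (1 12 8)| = |(0 12 4 10 7 5 9 3)(1 8)| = 8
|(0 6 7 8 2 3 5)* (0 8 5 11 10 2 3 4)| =|(0 6 7 5 8 3 11 10 2 4)| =10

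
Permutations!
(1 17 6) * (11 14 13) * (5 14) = (1 17 6)(5 14 13 11) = [0, 17, 2, 3, 4, 14, 1, 7, 8, 9, 10, 5, 12, 11, 13, 15, 16, 6]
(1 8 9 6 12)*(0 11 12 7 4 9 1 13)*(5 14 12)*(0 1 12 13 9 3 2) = (0 11 5 14 13 1 8 12 9 6 7 4 3 2) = [11, 8, 0, 2, 3, 14, 7, 4, 12, 6, 10, 5, 9, 1, 13]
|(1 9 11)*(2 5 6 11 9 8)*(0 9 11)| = 8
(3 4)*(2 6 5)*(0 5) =(0 5 2 6)(3 4) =[5, 1, 6, 4, 3, 2, 0]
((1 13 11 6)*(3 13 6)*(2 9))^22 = ((1 6)(2 9)(3 13 11))^22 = (3 13 11)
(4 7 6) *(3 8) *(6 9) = (3 8)(4 7 9 6) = [0, 1, 2, 8, 7, 5, 4, 9, 3, 6]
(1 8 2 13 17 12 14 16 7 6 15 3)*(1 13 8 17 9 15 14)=(1 17 12)(2 8)(3 13 9 15)(6 14 16 7)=[0, 17, 8, 13, 4, 5, 14, 6, 2, 15, 10, 11, 1, 9, 16, 3, 7, 12]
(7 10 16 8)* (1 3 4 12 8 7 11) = [0, 3, 2, 4, 12, 5, 6, 10, 11, 9, 16, 1, 8, 13, 14, 15, 7] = (1 3 4 12 8 11)(7 10 16)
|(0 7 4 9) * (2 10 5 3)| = 4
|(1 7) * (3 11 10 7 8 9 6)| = 8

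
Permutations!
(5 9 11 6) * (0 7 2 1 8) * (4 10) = (0 7 2 1 8)(4 10)(5 9 11 6) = [7, 8, 1, 3, 10, 9, 5, 2, 0, 11, 4, 6]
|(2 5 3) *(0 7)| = 6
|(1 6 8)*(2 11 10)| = 3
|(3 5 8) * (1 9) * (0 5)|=|(0 5 8 3)(1 9)|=4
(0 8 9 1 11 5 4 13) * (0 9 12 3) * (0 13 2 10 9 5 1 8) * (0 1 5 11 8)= (0 1 8 12 3 13 11 5 4 2 10 9)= [1, 8, 10, 13, 2, 4, 6, 7, 12, 0, 9, 5, 3, 11]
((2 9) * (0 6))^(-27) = (0 6)(2 9)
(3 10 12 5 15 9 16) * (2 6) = (2 6)(3 10 12 5 15 9 16) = [0, 1, 6, 10, 4, 15, 2, 7, 8, 16, 12, 11, 5, 13, 14, 9, 3]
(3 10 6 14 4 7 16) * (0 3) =(0 3 10 6 14 4 7 16) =[3, 1, 2, 10, 7, 5, 14, 16, 8, 9, 6, 11, 12, 13, 4, 15, 0]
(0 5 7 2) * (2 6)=(0 5 7 6 2)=[5, 1, 0, 3, 4, 7, 2, 6]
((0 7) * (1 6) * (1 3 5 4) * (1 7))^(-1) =((0 1 6 3 5 4 7))^(-1) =(0 7 4 5 3 6 1)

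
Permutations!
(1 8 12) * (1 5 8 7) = (1 7)(5 8 12) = [0, 7, 2, 3, 4, 8, 6, 1, 12, 9, 10, 11, 5]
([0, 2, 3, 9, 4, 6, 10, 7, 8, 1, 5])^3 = [0, 9, 1, 2, 4, 5, 6, 7, 8, 3, 10]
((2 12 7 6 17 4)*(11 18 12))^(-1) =(2 4 17 6 7 12 18 11)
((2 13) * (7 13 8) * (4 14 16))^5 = ((2 8 7 13)(4 14 16))^5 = (2 8 7 13)(4 16 14)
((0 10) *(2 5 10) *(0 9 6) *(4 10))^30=((0 2 5 4 10 9 6))^30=(0 5 10 6 2 4 9)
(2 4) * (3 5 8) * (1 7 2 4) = [0, 7, 1, 5, 4, 8, 6, 2, 3] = (1 7 2)(3 5 8)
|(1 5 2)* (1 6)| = 4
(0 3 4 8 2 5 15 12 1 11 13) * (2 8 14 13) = (0 3 4 14 13)(1 11 2 5 15 12) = [3, 11, 5, 4, 14, 15, 6, 7, 8, 9, 10, 2, 1, 0, 13, 12]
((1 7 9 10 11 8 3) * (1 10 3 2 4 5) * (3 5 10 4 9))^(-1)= (1 5 9 2 8 11 10 4 3 7)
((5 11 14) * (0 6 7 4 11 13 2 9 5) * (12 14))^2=(0 7 11 14 6 4 12)(2 5)(9 13)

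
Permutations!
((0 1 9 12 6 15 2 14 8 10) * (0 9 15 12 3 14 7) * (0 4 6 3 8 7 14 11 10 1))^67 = (1 2 7 6 3 10 8 15 14 4 12 11 9)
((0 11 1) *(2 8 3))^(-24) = (11)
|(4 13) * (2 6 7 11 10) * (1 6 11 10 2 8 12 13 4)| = |(1 6 7 10 8 12 13)(2 11)| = 14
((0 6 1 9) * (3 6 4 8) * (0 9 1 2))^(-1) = (9)(0 2 6 3 8 4)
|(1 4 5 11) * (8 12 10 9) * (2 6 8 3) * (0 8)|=|(0 8 12 10 9 3 2 6)(1 4 5 11)|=8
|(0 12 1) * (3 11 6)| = 3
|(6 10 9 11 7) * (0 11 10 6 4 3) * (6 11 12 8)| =|(0 12 8 6 11 7 4 3)(9 10)| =8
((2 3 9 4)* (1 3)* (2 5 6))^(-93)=(1 6 4 3 2 5 9)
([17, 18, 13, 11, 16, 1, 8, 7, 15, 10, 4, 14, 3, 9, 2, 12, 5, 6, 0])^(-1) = [18, 5, 14, 12, 10, 16, 17, 7, 6, 13, 9, 3, 15, 2, 11, 8, 4, 0, 1]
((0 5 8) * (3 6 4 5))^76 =(0 5 6)(3 8 4) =((0 3 6 4 5 8))^76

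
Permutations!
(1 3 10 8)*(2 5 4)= (1 3 10 8)(2 5 4)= [0, 3, 5, 10, 2, 4, 6, 7, 1, 9, 8]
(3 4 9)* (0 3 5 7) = (0 3 4 9 5 7) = [3, 1, 2, 4, 9, 7, 6, 0, 8, 5]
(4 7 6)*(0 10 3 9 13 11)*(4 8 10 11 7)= (0 11)(3 9 13 7 6 8 10)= [11, 1, 2, 9, 4, 5, 8, 6, 10, 13, 3, 0, 12, 7]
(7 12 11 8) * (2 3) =(2 3)(7 12 11 8) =[0, 1, 3, 2, 4, 5, 6, 12, 7, 9, 10, 8, 11]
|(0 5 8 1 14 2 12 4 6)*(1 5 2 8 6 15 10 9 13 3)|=14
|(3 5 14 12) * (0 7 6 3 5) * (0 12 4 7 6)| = 8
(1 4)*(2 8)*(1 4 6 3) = (1 6 3)(2 8) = [0, 6, 8, 1, 4, 5, 3, 7, 2]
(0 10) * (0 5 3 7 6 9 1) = [10, 0, 2, 7, 4, 3, 9, 6, 8, 1, 5] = (0 10 5 3 7 6 9 1)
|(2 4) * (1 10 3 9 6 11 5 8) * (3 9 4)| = |(1 10 9 6 11 5 8)(2 3 4)| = 21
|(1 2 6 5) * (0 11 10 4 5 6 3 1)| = |(0 11 10 4 5)(1 2 3)| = 15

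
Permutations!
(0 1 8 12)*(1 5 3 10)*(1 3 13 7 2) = (0 5 13 7 2 1 8 12)(3 10) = [5, 8, 1, 10, 4, 13, 6, 2, 12, 9, 3, 11, 0, 7]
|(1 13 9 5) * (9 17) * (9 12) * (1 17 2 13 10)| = 4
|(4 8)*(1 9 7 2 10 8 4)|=|(1 9 7 2 10 8)|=6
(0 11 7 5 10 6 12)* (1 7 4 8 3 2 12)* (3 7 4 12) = (0 11 12)(1 4 8 7 5 10 6)(2 3) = [11, 4, 3, 2, 8, 10, 1, 5, 7, 9, 6, 12, 0]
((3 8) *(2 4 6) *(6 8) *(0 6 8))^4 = (8)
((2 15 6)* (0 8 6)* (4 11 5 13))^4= (0 15 2 6 8)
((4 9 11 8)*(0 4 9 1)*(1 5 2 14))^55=(0 4 5 2 14 1)(8 9 11)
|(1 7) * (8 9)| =|(1 7)(8 9)| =2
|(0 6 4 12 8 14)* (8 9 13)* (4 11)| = |(0 6 11 4 12 9 13 8 14)| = 9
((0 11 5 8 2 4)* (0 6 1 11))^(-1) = (1 6 4 2 8 5 11)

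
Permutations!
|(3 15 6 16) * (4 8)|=4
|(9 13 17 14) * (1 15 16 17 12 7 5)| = 10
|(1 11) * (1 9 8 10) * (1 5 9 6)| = 12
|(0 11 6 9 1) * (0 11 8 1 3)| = |(0 8 1 11 6 9 3)| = 7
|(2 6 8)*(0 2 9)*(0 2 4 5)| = 12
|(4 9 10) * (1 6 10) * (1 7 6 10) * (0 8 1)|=|(0 8 1 10 4 9 7 6)|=8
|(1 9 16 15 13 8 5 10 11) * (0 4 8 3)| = 12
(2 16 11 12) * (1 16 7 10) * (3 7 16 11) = (1 11 12 2 16 3 7 10) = [0, 11, 16, 7, 4, 5, 6, 10, 8, 9, 1, 12, 2, 13, 14, 15, 3]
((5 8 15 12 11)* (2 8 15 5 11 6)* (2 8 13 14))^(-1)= (2 14 13)(5 8 6 12 15)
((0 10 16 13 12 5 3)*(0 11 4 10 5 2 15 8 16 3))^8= (2 8 13)(12 15 16)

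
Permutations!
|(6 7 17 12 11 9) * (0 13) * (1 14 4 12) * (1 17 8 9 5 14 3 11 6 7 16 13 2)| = |(17)(0 2 1 3 11 5 14 4 12 6 16 13)(7 8 9)| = 12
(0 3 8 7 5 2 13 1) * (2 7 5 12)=(0 3 8 5 7 12 2 13 1)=[3, 0, 13, 8, 4, 7, 6, 12, 5, 9, 10, 11, 2, 1]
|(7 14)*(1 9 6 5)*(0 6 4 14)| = 8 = |(0 6 5 1 9 4 14 7)|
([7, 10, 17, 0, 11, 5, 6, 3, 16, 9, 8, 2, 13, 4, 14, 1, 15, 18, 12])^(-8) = [7, 8, 11, 0, 13, 5, 6, 3, 15, 9, 16, 4, 18, 12, 14, 10, 1, 2, 17]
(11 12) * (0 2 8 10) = [2, 1, 8, 3, 4, 5, 6, 7, 10, 9, 0, 12, 11] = (0 2 8 10)(11 12)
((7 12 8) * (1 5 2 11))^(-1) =(1 11 2 5)(7 8 12)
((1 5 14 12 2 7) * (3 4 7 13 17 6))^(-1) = (1 7 4 3 6 17 13 2 12 14 5)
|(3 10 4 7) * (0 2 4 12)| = 7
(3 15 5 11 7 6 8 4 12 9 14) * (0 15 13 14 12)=(0 15 5 11 7 6 8 4)(3 13 14)(9 12)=[15, 1, 2, 13, 0, 11, 8, 6, 4, 12, 10, 7, 9, 14, 3, 5]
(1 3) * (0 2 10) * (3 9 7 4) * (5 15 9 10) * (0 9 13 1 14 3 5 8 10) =[2, 0, 8, 14, 5, 15, 6, 4, 10, 7, 9, 11, 12, 1, 3, 13] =(0 2 8 10 9 7 4 5 15 13 1)(3 14)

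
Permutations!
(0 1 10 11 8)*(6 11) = (0 1 10 6 11 8) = [1, 10, 2, 3, 4, 5, 11, 7, 0, 9, 6, 8]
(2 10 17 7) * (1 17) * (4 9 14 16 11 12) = (1 17 7 2 10)(4 9 14 16 11 12) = [0, 17, 10, 3, 9, 5, 6, 2, 8, 14, 1, 12, 4, 13, 16, 15, 11, 7]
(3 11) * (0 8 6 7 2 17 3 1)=(0 8 6 7 2 17 3 11 1)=[8, 0, 17, 11, 4, 5, 7, 2, 6, 9, 10, 1, 12, 13, 14, 15, 16, 3]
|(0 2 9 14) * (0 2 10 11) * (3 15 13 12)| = 12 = |(0 10 11)(2 9 14)(3 15 13 12)|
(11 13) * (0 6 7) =(0 6 7)(11 13) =[6, 1, 2, 3, 4, 5, 7, 0, 8, 9, 10, 13, 12, 11]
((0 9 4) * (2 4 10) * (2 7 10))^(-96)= (10)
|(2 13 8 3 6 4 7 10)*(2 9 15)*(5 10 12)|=|(2 13 8 3 6 4 7 12 5 10 9 15)|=12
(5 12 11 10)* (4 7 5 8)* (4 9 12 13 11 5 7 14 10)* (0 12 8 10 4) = (0 12 5 13 11)(4 14)(8 9) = [12, 1, 2, 3, 14, 13, 6, 7, 9, 8, 10, 0, 5, 11, 4]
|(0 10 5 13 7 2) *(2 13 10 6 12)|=4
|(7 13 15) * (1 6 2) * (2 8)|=|(1 6 8 2)(7 13 15)|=12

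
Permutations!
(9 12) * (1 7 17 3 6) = (1 7 17 3 6)(9 12) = [0, 7, 2, 6, 4, 5, 1, 17, 8, 12, 10, 11, 9, 13, 14, 15, 16, 3]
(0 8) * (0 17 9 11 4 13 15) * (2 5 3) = [8, 1, 5, 2, 13, 3, 6, 7, 17, 11, 10, 4, 12, 15, 14, 0, 16, 9] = (0 8 17 9 11 4 13 15)(2 5 3)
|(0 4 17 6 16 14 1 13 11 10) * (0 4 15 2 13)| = |(0 15 2 13 11 10 4 17 6 16 14 1)| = 12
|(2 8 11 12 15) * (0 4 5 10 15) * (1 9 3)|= 9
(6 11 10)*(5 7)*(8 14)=(5 7)(6 11 10)(8 14)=[0, 1, 2, 3, 4, 7, 11, 5, 14, 9, 6, 10, 12, 13, 8]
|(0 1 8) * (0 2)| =|(0 1 8 2)| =4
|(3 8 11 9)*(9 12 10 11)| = |(3 8 9)(10 11 12)| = 3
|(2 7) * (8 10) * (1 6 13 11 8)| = |(1 6 13 11 8 10)(2 7)| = 6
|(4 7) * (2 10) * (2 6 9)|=4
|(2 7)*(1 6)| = 2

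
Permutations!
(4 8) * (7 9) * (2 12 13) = [0, 1, 12, 3, 8, 5, 6, 9, 4, 7, 10, 11, 13, 2] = (2 12 13)(4 8)(7 9)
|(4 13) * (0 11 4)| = 4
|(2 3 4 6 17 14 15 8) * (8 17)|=|(2 3 4 6 8)(14 15 17)|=15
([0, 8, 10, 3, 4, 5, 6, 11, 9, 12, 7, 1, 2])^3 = (1 12 7 8 2 11 9 10)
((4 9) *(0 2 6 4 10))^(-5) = (0 2 6 4 9 10)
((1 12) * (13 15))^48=(15)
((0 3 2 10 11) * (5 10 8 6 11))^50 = (0 2 6)(3 8 11)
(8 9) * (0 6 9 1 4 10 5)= [6, 4, 2, 3, 10, 0, 9, 7, 1, 8, 5]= (0 6 9 8 1 4 10 5)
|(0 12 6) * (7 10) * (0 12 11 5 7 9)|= 6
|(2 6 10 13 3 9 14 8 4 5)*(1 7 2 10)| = 8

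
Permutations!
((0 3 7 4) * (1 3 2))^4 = (0 7 1)(2 4 3)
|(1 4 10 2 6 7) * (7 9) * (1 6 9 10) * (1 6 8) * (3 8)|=9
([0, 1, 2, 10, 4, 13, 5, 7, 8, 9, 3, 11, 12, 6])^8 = [0, 1, 2, 3, 4, 6, 13, 7, 8, 9, 10, 11, 12, 5]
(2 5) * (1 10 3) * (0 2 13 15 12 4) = (0 2 5 13 15 12 4)(1 10 3) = [2, 10, 5, 1, 0, 13, 6, 7, 8, 9, 3, 11, 4, 15, 14, 12]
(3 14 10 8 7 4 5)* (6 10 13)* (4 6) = [0, 1, 2, 14, 5, 3, 10, 6, 7, 9, 8, 11, 12, 4, 13] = (3 14 13 4 5)(6 10 8 7)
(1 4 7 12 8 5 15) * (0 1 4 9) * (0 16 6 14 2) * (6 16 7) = (16)(0 1 9 7 12 8 5 15 4 6 14 2) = [1, 9, 0, 3, 6, 15, 14, 12, 5, 7, 10, 11, 8, 13, 2, 4, 16]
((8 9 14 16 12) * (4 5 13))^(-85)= ((4 5 13)(8 9 14 16 12))^(-85)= (16)(4 13 5)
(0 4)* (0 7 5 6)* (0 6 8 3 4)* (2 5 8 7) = (2 5 7 8 3 4) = [0, 1, 5, 4, 2, 7, 6, 8, 3]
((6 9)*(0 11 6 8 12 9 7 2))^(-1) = (0 2 7 6 11)(8 9 12)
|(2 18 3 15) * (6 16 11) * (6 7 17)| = |(2 18 3 15)(6 16 11 7 17)| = 20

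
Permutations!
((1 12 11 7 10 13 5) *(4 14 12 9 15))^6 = (1 11 9 7 15 10 4 13 14 5 12)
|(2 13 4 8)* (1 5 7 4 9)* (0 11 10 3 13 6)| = |(0 11 10 3 13 9 1 5 7 4 8 2 6)| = 13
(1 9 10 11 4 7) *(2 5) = [0, 9, 5, 3, 7, 2, 6, 1, 8, 10, 11, 4] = (1 9 10 11 4 7)(2 5)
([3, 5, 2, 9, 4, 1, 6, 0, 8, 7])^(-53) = [7, 5, 2, 0, 4, 1, 6, 9, 8, 3]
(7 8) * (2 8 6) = [0, 1, 8, 3, 4, 5, 2, 6, 7] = (2 8 7 6)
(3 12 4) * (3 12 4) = [0, 1, 2, 4, 12, 5, 6, 7, 8, 9, 10, 11, 3] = (3 4 12)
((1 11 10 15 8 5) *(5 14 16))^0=(16)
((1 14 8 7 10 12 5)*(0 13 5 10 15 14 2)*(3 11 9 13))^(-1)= (0 2 1 5 13 9 11 3)(7 8 14 15)(10 12)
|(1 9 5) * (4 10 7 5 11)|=|(1 9 11 4 10 7 5)|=7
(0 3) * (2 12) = [3, 1, 12, 0, 4, 5, 6, 7, 8, 9, 10, 11, 2] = (0 3)(2 12)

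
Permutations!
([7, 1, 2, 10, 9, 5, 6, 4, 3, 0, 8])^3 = (10)(0 9 4 7)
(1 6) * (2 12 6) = (1 2 12 6) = [0, 2, 12, 3, 4, 5, 1, 7, 8, 9, 10, 11, 6]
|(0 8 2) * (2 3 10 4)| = |(0 8 3 10 4 2)| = 6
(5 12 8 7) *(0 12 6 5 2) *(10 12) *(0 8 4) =(0 10 12 4)(2 8 7)(5 6) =[10, 1, 8, 3, 0, 6, 5, 2, 7, 9, 12, 11, 4]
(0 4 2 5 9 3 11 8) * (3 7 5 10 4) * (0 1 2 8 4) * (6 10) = [3, 2, 6, 11, 8, 9, 10, 5, 1, 7, 0, 4] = (0 3 11 4 8 1 2 6 10)(5 9 7)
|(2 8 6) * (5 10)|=|(2 8 6)(5 10)|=6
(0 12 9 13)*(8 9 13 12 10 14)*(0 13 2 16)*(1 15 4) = [10, 15, 16, 3, 1, 5, 6, 7, 9, 12, 14, 11, 2, 13, 8, 4, 0] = (0 10 14 8 9 12 2 16)(1 15 4)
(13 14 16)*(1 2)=(1 2)(13 14 16)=[0, 2, 1, 3, 4, 5, 6, 7, 8, 9, 10, 11, 12, 14, 16, 15, 13]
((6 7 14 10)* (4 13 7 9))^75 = (4 6 14 13 9 10 7)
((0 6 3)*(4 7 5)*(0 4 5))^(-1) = (0 7 4 3 6)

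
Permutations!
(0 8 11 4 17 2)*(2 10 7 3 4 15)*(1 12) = [8, 12, 0, 4, 17, 5, 6, 3, 11, 9, 7, 15, 1, 13, 14, 2, 16, 10] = (0 8 11 15 2)(1 12)(3 4 17 10 7)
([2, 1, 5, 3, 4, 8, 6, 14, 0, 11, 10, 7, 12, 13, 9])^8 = (14)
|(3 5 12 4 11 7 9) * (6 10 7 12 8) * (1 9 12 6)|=|(1 9 3 5 8)(4 11 6 10 7 12)|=30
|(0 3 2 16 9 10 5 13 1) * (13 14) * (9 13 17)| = |(0 3 2 16 13 1)(5 14 17 9 10)| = 30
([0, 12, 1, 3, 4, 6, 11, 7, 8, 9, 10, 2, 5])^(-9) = [0, 6, 5, 3, 4, 2, 1, 7, 8, 9, 10, 12, 11]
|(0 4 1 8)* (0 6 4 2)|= |(0 2)(1 8 6 4)|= 4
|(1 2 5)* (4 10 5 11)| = |(1 2 11 4 10 5)| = 6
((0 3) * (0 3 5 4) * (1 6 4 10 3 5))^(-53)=(0 4 6 1)(3 5 10)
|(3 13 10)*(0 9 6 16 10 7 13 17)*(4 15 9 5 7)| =12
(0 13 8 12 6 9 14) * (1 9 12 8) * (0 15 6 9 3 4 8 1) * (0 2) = (0 13 2)(1 3 4 8)(6 12 9 14 15) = [13, 3, 0, 4, 8, 5, 12, 7, 1, 14, 10, 11, 9, 2, 15, 6]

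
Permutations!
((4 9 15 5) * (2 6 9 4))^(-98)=(2 9 5 6 15)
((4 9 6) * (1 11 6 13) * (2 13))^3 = ((1 11 6 4 9 2 13))^3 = (1 4 13 6 2 11 9)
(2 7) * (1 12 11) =(1 12 11)(2 7) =[0, 12, 7, 3, 4, 5, 6, 2, 8, 9, 10, 1, 11]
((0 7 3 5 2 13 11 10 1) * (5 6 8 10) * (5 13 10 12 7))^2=(13)(0 2 1 5 10)(3 8 7 6 12)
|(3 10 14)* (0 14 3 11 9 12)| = 10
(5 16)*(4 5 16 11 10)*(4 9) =(16)(4 5 11 10 9) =[0, 1, 2, 3, 5, 11, 6, 7, 8, 4, 9, 10, 12, 13, 14, 15, 16]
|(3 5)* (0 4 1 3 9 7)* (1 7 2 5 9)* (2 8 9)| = 12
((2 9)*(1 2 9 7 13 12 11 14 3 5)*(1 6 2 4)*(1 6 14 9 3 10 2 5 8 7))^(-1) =(1 2 10 14 5 6 4)(3 9 11 12 13 7 8)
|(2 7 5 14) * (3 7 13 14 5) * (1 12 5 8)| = |(1 12 5 8)(2 13 14)(3 7)| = 12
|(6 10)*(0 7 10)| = 4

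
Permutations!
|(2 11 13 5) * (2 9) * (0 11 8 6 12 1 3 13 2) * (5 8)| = 30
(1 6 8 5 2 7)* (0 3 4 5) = (0 3 4 5 2 7 1 6 8) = [3, 6, 7, 4, 5, 2, 8, 1, 0]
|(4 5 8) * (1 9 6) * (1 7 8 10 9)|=7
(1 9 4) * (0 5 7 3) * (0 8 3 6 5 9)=(0 9 4 1)(3 8)(5 7 6)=[9, 0, 2, 8, 1, 7, 5, 6, 3, 4]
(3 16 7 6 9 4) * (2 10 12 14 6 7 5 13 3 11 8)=(2 10 12 14 6 9 4 11 8)(3 16 5 13)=[0, 1, 10, 16, 11, 13, 9, 7, 2, 4, 12, 8, 14, 3, 6, 15, 5]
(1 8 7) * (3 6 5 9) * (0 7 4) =(0 7 1 8 4)(3 6 5 9) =[7, 8, 2, 6, 0, 9, 5, 1, 4, 3]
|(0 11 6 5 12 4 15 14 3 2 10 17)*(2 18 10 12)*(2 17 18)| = |(0 11 6 5 17)(2 12 4 15 14 3)(10 18)| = 30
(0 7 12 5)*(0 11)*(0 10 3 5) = (0 7 12)(3 5 11 10) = [7, 1, 2, 5, 4, 11, 6, 12, 8, 9, 3, 10, 0]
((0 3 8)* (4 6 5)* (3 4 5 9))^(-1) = (0 8 3 9 6 4)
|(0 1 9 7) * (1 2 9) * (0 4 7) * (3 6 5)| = |(0 2 9)(3 6 5)(4 7)| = 6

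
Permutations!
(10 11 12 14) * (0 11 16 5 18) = (0 11 12 14 10 16 5 18) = [11, 1, 2, 3, 4, 18, 6, 7, 8, 9, 16, 12, 14, 13, 10, 15, 5, 17, 0]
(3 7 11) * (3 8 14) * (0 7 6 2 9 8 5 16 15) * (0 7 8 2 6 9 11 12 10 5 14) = [8, 1, 11, 9, 4, 16, 6, 12, 0, 2, 5, 14, 10, 13, 3, 7, 15] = (0 8)(2 11 14 3 9)(5 16 15 7 12 10)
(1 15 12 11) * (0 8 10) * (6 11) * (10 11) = (0 8 11 1 15 12 6 10) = [8, 15, 2, 3, 4, 5, 10, 7, 11, 9, 0, 1, 6, 13, 14, 12]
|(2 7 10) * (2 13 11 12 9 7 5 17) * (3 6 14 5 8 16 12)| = |(2 8 16 12 9 7 10 13 11 3 6 14 5 17)| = 14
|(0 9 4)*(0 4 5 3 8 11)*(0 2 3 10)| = |(0 9 5 10)(2 3 8 11)| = 4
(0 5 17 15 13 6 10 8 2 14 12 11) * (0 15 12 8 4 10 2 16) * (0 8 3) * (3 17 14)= [5, 1, 3, 0, 10, 14, 2, 7, 16, 9, 4, 15, 11, 6, 17, 13, 8, 12]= (0 5 14 17 12 11 15 13 6 2 3)(4 10)(8 16)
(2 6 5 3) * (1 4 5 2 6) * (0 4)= [4, 0, 1, 6, 5, 3, 2]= (0 4 5 3 6 2 1)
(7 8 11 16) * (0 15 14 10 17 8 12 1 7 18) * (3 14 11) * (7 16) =(0 15 11 7 12 1 16 18)(3 14 10 17 8) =[15, 16, 2, 14, 4, 5, 6, 12, 3, 9, 17, 7, 1, 13, 10, 11, 18, 8, 0]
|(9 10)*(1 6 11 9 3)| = 6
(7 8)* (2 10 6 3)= [0, 1, 10, 2, 4, 5, 3, 8, 7, 9, 6]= (2 10 6 3)(7 8)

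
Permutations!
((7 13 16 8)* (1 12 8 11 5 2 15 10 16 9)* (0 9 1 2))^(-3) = (0 16 2 5 10 9 11 15)(1 8 13 12 7)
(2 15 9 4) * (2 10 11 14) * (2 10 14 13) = (2 15 9 4 14 10 11 13) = [0, 1, 15, 3, 14, 5, 6, 7, 8, 4, 11, 13, 12, 2, 10, 9]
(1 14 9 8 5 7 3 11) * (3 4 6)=[0, 14, 2, 11, 6, 7, 3, 4, 5, 8, 10, 1, 12, 13, 9]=(1 14 9 8 5 7 4 6 3 11)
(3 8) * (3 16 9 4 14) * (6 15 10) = [0, 1, 2, 8, 14, 5, 15, 7, 16, 4, 6, 11, 12, 13, 3, 10, 9] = (3 8 16 9 4 14)(6 15 10)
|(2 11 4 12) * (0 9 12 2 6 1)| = 15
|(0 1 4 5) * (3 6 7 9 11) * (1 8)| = 5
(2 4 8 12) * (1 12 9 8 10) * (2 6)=(1 12 6 2 4 10)(8 9)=[0, 12, 4, 3, 10, 5, 2, 7, 9, 8, 1, 11, 6]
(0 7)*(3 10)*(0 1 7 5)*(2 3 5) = [2, 7, 3, 10, 4, 0, 6, 1, 8, 9, 5] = (0 2 3 10 5)(1 7)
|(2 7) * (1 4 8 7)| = |(1 4 8 7 2)| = 5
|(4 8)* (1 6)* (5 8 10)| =4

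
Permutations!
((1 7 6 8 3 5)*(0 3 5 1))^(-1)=((0 3 1 7 6 8 5))^(-1)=(0 5 8 6 7 1 3)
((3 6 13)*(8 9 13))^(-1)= (3 13 9 8 6)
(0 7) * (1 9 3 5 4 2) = [7, 9, 1, 5, 2, 4, 6, 0, 8, 3] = (0 7)(1 9 3 5 4 2)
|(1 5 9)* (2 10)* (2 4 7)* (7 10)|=6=|(1 5 9)(2 7)(4 10)|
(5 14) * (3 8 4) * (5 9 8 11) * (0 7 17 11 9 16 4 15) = [7, 1, 2, 9, 3, 14, 6, 17, 15, 8, 10, 5, 12, 13, 16, 0, 4, 11] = (0 7 17 11 5 14 16 4 3 9 8 15)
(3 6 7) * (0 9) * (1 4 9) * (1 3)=(0 3 6 7 1 4 9)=[3, 4, 2, 6, 9, 5, 7, 1, 8, 0]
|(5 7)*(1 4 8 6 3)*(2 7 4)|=8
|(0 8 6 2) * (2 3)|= 5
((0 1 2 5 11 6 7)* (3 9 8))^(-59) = ((0 1 2 5 11 6 7)(3 9 8))^(-59) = (0 11 1 6 2 7 5)(3 9 8)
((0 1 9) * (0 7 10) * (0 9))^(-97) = (0 1)(7 9 10)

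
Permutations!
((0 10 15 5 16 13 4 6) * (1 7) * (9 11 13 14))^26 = ((0 10 15 5 16 14 9 11 13 4 6)(1 7))^26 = (0 16 13 10 14 4 15 9 6 5 11)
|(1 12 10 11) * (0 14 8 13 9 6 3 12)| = 11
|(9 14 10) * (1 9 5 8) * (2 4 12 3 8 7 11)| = 12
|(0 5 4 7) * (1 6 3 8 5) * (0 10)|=9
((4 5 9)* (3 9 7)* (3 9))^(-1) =((4 5 7 9))^(-1) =(4 9 7 5)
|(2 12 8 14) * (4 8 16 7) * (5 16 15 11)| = |(2 12 15 11 5 16 7 4 8 14)| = 10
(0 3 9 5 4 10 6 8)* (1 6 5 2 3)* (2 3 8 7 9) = (0 1 6 7 9 3 2 8)(4 10 5) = [1, 6, 8, 2, 10, 4, 7, 9, 0, 3, 5]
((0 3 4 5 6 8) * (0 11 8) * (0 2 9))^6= (11)(0 9 2 6 5 4 3)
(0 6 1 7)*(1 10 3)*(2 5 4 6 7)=(0 7)(1 2 5 4 6 10 3)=[7, 2, 5, 1, 6, 4, 10, 0, 8, 9, 3]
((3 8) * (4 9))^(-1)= (3 8)(4 9)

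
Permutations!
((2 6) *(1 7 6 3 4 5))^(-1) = (1 5 4 3 2 6 7)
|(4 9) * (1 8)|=2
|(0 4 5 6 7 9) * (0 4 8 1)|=15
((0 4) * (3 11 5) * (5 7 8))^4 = ((0 4)(3 11 7 8 5))^4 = (3 5 8 7 11)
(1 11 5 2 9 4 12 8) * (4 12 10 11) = (1 4 10 11 5 2 9 12 8) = [0, 4, 9, 3, 10, 2, 6, 7, 1, 12, 11, 5, 8]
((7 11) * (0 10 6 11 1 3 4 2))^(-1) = (0 2 4 3 1 7 11 6 10)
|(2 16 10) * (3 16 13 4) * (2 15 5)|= 8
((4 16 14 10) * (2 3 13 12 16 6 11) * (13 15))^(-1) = ((2 3 15 13 12 16 14 10 4 6 11))^(-1) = (2 11 6 4 10 14 16 12 13 15 3)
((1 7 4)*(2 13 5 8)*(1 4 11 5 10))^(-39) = (1 7 11 5 8 2 13 10)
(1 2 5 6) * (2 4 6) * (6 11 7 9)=(1 4 11 7 9 6)(2 5)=[0, 4, 5, 3, 11, 2, 1, 9, 8, 6, 10, 7]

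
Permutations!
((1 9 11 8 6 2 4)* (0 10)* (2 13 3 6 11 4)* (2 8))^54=((0 10)(1 9 4)(2 8 11)(3 6 13))^54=(13)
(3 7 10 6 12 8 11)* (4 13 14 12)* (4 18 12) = (3 7 10 6 18 12 8 11)(4 13 14) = [0, 1, 2, 7, 13, 5, 18, 10, 11, 9, 6, 3, 8, 14, 4, 15, 16, 17, 12]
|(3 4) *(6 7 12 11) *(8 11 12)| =4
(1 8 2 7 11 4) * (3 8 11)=(1 11 4)(2 7 3 8)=[0, 11, 7, 8, 1, 5, 6, 3, 2, 9, 10, 4]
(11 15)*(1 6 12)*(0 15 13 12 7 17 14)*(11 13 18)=[15, 6, 2, 3, 4, 5, 7, 17, 8, 9, 10, 18, 1, 12, 0, 13, 16, 14, 11]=(0 15 13 12 1 6 7 17 14)(11 18)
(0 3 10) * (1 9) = (0 3 10)(1 9) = [3, 9, 2, 10, 4, 5, 6, 7, 8, 1, 0]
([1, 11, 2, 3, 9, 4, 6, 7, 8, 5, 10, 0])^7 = [1, 11, 2, 3, 9, 4, 6, 7, 8, 5, 10, 0]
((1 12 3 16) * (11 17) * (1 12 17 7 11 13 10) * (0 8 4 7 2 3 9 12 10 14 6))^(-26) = (0 4 11 3 10 17 14)(1 13 6 8 7 2 16)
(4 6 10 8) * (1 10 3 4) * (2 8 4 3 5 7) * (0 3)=(0 3)(1 10 4 6 5 7 2 8)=[3, 10, 8, 0, 6, 7, 5, 2, 1, 9, 4]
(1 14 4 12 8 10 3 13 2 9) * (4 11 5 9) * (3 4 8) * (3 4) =[0, 14, 8, 13, 12, 9, 6, 7, 10, 1, 3, 5, 4, 2, 11] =(1 14 11 5 9)(2 8 10 3 13)(4 12)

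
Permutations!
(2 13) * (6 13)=(2 6 13)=[0, 1, 6, 3, 4, 5, 13, 7, 8, 9, 10, 11, 12, 2]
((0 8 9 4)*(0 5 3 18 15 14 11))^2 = (0 9 5 18 14)(3 15 11 8 4)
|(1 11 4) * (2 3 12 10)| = 12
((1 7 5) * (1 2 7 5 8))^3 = ((1 5 2 7 8))^3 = (1 7 5 8 2)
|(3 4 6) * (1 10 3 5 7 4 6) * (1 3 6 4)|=10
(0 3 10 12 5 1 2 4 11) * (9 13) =(0 3 10 12 5 1 2 4 11)(9 13) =[3, 2, 4, 10, 11, 1, 6, 7, 8, 13, 12, 0, 5, 9]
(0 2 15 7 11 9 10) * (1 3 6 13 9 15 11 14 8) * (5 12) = (0 2 11 15 7 14 8 1 3 6 13 9 10)(5 12) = [2, 3, 11, 6, 4, 12, 13, 14, 1, 10, 0, 15, 5, 9, 8, 7]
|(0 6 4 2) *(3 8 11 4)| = 7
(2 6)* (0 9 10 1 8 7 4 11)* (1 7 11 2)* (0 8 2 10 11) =[9, 2, 6, 3, 10, 5, 1, 4, 0, 11, 7, 8] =(0 9 11 8)(1 2 6)(4 10 7)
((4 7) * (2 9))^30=((2 9)(4 7))^30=(9)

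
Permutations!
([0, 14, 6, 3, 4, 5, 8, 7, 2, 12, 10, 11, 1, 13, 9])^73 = (1 14 9 12)(2 6 8)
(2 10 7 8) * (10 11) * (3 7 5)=[0, 1, 11, 7, 4, 3, 6, 8, 2, 9, 5, 10]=(2 11 10 5 3 7 8)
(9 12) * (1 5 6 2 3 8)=(1 5 6 2 3 8)(9 12)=[0, 5, 3, 8, 4, 6, 2, 7, 1, 12, 10, 11, 9]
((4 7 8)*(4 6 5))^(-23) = (4 8 5 7 6)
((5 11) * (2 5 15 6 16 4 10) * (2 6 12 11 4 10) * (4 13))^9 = (16)(2 5 13 4)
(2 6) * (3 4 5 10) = (2 6)(3 4 5 10) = [0, 1, 6, 4, 5, 10, 2, 7, 8, 9, 3]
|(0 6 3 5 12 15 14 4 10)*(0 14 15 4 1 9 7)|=|(15)(0 6 3 5 12 4 10 14 1 9 7)|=11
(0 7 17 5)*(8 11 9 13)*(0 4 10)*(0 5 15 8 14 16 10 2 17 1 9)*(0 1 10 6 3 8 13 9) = (0 7 10 5 4 2 17 15 13 14 16 6 3 8 11 1) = [7, 0, 17, 8, 2, 4, 3, 10, 11, 9, 5, 1, 12, 14, 16, 13, 6, 15]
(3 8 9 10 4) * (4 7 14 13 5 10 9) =(3 8 4)(5 10 7 14 13) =[0, 1, 2, 8, 3, 10, 6, 14, 4, 9, 7, 11, 12, 5, 13]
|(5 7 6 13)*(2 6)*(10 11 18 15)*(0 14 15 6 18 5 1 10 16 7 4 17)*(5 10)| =26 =|(0 14 15 16 7 2 18 6 13 1 5 4 17)(10 11)|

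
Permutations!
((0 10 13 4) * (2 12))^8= (13)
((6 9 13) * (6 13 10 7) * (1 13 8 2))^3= (1 2 8 13)(6 7 10 9)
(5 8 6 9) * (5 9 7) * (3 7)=(9)(3 7 5 8 6)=[0, 1, 2, 7, 4, 8, 3, 5, 6, 9]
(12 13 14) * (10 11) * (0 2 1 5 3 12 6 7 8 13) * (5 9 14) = (0 2 1 9 14 6 7 8 13 5 3 12)(10 11) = [2, 9, 1, 12, 4, 3, 7, 8, 13, 14, 11, 10, 0, 5, 6]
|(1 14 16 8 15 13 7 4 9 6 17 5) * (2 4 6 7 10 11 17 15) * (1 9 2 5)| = 26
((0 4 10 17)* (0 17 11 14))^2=(17)(0 10 14 4 11)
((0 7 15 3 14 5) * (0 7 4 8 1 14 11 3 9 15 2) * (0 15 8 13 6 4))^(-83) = ((1 14 5 7 2 15 9 8)(3 11)(4 13 6))^(-83) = (1 15 5 8 2 14 9 7)(3 11)(4 13 6)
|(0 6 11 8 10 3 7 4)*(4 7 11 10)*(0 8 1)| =6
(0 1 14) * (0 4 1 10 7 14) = (0 10 7 14 4 1) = [10, 0, 2, 3, 1, 5, 6, 14, 8, 9, 7, 11, 12, 13, 4]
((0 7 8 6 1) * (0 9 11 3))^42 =((0 7 8 6 1 9 11 3))^42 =(0 8 1 11)(3 7 6 9)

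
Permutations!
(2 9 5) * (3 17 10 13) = (2 9 5)(3 17 10 13) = [0, 1, 9, 17, 4, 2, 6, 7, 8, 5, 13, 11, 12, 3, 14, 15, 16, 10]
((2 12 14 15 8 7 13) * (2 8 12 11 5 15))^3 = ((2 11 5 15 12 14)(7 13 8))^3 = (2 15)(5 14)(11 12)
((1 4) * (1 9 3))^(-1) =((1 4 9 3))^(-1) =(1 3 9 4)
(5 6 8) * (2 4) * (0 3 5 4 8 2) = [3, 1, 8, 5, 0, 6, 2, 7, 4] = (0 3 5 6 2 8 4)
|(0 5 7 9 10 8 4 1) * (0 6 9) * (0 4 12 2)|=|(0 5 7 4 1 6 9 10 8 12 2)|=11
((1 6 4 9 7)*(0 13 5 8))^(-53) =(0 8 5 13)(1 4 7 6 9)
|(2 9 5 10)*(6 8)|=|(2 9 5 10)(6 8)|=4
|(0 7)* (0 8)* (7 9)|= 4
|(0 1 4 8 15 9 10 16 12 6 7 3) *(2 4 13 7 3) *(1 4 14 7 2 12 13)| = 14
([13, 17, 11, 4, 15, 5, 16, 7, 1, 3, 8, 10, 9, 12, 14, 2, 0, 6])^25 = (0 8 4)(1 15 13)(2 12 17)(3 16 10)(6 11 9)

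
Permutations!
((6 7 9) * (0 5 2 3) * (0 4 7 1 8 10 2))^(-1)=((0 5)(1 8 10 2 3 4 7 9 6))^(-1)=(0 5)(1 6 9 7 4 3 2 10 8)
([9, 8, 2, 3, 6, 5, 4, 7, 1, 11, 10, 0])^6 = (11)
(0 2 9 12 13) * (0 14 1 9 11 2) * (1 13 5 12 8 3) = (1 9 8 3)(2 11)(5 12)(13 14) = [0, 9, 11, 1, 4, 12, 6, 7, 3, 8, 10, 2, 5, 14, 13]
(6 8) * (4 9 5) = (4 9 5)(6 8) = [0, 1, 2, 3, 9, 4, 8, 7, 6, 5]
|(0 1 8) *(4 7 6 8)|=|(0 1 4 7 6 8)|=6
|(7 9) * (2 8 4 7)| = |(2 8 4 7 9)| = 5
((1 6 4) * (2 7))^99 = ((1 6 4)(2 7))^99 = (2 7)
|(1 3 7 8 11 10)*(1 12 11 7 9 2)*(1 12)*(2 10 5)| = 4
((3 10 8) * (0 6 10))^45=((0 6 10 8 3))^45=(10)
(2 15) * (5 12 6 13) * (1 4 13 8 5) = (1 4 13)(2 15)(5 12 6 8) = [0, 4, 15, 3, 13, 12, 8, 7, 5, 9, 10, 11, 6, 1, 14, 2]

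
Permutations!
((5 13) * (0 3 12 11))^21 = (0 3 12 11)(5 13)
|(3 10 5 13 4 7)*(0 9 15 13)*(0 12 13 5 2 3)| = |(0 9 15 5 12 13 4 7)(2 3 10)| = 24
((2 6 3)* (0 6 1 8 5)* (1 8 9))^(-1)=(0 5 8 2 3 6)(1 9)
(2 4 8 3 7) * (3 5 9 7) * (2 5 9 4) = (4 8 9 7 5) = [0, 1, 2, 3, 8, 4, 6, 5, 9, 7]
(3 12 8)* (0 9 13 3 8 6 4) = (0 9 13 3 12 6 4) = [9, 1, 2, 12, 0, 5, 4, 7, 8, 13, 10, 11, 6, 3]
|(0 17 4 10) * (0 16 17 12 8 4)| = 7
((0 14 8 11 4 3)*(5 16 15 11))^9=((0 14 8 5 16 15 11 4 3))^9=(16)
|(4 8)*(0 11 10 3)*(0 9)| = 10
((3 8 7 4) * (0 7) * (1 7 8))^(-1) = ((0 8)(1 7 4 3))^(-1) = (0 8)(1 3 4 7)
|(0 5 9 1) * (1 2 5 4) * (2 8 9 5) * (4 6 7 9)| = 7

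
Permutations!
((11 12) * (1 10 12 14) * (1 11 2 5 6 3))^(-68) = (14)(1 12 5 3 10 2 6)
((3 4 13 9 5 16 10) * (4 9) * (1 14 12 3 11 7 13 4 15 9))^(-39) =(1 14 12 3)(5 16 10 11 7 13 15 9)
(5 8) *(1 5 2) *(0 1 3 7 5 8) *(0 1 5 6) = (0 5 1 8 2 3 7 6) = [5, 8, 3, 7, 4, 1, 0, 6, 2]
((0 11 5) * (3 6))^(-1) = ((0 11 5)(3 6))^(-1) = (0 5 11)(3 6)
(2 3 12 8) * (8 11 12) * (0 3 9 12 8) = (0 3)(2 9 12 11 8) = [3, 1, 9, 0, 4, 5, 6, 7, 2, 12, 10, 8, 11]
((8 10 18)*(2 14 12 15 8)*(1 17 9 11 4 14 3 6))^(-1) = (1 6 3 2 18 10 8 15 12 14 4 11 9 17)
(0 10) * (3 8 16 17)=(0 10)(3 8 16 17)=[10, 1, 2, 8, 4, 5, 6, 7, 16, 9, 0, 11, 12, 13, 14, 15, 17, 3]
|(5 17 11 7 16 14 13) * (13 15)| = 8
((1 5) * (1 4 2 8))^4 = ((1 5 4 2 8))^4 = (1 8 2 4 5)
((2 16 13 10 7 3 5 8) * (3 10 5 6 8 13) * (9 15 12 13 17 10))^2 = ((2 16 3 6 8)(5 17 10 7 9 15 12 13))^2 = (2 3 8 16 6)(5 10 9 12)(7 15 13 17)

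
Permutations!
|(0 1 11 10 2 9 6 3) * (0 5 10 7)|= |(0 1 11 7)(2 9 6 3 5 10)|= 12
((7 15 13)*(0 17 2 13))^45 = (0 13)(2 15)(7 17) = ((0 17 2 13 7 15))^45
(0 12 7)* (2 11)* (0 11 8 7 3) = (0 12 3)(2 8 7 11) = [12, 1, 8, 0, 4, 5, 6, 11, 7, 9, 10, 2, 3]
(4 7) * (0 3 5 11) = (0 3 5 11)(4 7) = [3, 1, 2, 5, 7, 11, 6, 4, 8, 9, 10, 0]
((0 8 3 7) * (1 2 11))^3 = (11)(0 7 3 8) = ((0 8 3 7)(1 2 11))^3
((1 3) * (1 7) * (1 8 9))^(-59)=((1 3 7 8 9))^(-59)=(1 3 7 8 9)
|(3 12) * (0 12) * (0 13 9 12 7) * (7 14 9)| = |(0 14 9 12 3 13 7)| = 7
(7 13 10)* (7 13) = [0, 1, 2, 3, 4, 5, 6, 7, 8, 9, 13, 11, 12, 10] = (10 13)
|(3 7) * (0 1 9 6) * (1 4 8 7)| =8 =|(0 4 8 7 3 1 9 6)|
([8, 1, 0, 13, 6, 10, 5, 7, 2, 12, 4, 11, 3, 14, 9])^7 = (0 8 2)(3 14 12 13 9)(4 10 5 6)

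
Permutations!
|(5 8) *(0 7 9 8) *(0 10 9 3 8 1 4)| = |(0 7 3 8 5 10 9 1 4)| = 9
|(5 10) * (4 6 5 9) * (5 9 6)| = 5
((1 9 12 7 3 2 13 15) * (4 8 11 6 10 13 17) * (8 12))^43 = ((1 9 8 11 6 10 13 15)(2 17 4 12 7 3))^43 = (1 11 13 9 6 15 8 10)(2 17 4 12 7 3)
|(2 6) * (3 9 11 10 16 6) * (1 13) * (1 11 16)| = 20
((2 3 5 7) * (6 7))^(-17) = (2 6 3 7 5)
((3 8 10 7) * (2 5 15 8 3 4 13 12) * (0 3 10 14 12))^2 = (0 10 4)(2 15 14)(3 7 13)(5 8 12)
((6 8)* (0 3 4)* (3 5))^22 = (8)(0 3)(4 5)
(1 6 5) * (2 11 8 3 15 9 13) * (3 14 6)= [0, 3, 11, 15, 4, 1, 5, 7, 14, 13, 10, 8, 12, 2, 6, 9]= (1 3 15 9 13 2 11 8 14 6 5)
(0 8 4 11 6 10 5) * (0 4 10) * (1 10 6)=(0 8 6)(1 10 5 4 11)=[8, 10, 2, 3, 11, 4, 0, 7, 6, 9, 5, 1]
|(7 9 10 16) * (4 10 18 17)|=|(4 10 16 7 9 18 17)|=7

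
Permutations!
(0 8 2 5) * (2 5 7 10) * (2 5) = (0 8 2 7 10 5) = [8, 1, 7, 3, 4, 0, 6, 10, 2, 9, 5]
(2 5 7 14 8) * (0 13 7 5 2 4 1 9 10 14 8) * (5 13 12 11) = (0 12 11 5 13 7 8 4 1 9 10 14) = [12, 9, 2, 3, 1, 13, 6, 8, 4, 10, 14, 5, 11, 7, 0]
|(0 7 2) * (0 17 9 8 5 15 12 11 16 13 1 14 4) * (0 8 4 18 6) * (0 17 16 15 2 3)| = 12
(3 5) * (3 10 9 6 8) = (3 5 10 9 6 8) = [0, 1, 2, 5, 4, 10, 8, 7, 3, 6, 9]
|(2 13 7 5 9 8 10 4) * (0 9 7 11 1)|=18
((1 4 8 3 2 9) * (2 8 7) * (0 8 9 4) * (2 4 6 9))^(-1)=((0 8 3 2 6 9 1)(4 7))^(-1)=(0 1 9 6 2 3 8)(4 7)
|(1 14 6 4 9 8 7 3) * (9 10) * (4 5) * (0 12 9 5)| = 9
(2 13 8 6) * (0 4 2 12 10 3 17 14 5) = [4, 1, 13, 17, 2, 0, 12, 7, 6, 9, 3, 11, 10, 8, 5, 15, 16, 14] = (0 4 2 13 8 6 12 10 3 17 14 5)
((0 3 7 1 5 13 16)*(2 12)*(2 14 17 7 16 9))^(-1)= (0 16 3)(1 7 17 14 12 2 9 13 5)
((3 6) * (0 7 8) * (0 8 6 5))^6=(8)(0 7 6 3 5)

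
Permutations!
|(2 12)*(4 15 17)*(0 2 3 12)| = 6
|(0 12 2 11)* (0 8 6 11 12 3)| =6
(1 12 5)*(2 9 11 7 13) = (1 12 5)(2 9 11 7 13) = [0, 12, 9, 3, 4, 1, 6, 13, 8, 11, 10, 7, 5, 2]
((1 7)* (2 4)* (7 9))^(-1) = ((1 9 7)(2 4))^(-1) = (1 7 9)(2 4)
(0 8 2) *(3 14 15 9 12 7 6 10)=(0 8 2)(3 14 15 9 12 7 6 10)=[8, 1, 0, 14, 4, 5, 10, 6, 2, 12, 3, 11, 7, 13, 15, 9]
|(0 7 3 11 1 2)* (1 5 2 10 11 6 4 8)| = 11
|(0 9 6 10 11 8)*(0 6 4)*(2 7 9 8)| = |(0 8 6 10 11 2 7 9 4)| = 9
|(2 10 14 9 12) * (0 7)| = |(0 7)(2 10 14 9 12)| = 10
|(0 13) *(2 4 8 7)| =|(0 13)(2 4 8 7)| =4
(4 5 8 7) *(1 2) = (1 2)(4 5 8 7) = [0, 2, 1, 3, 5, 8, 6, 4, 7]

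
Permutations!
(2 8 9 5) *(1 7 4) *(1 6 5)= (1 7 4 6 5 2 8 9)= [0, 7, 8, 3, 6, 2, 5, 4, 9, 1]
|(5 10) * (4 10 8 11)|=5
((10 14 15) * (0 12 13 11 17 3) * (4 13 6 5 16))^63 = (0 5 13 3 6 4 17 12 16 11)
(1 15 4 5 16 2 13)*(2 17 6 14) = (1 15 4 5 16 17 6 14 2 13) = [0, 15, 13, 3, 5, 16, 14, 7, 8, 9, 10, 11, 12, 1, 2, 4, 17, 6]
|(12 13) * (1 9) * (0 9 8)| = |(0 9 1 8)(12 13)| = 4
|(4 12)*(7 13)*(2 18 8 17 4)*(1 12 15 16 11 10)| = 22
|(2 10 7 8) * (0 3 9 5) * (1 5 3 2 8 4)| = |(0 2 10 7 4 1 5)(3 9)| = 14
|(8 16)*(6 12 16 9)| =5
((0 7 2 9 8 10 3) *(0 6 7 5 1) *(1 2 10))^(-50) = (0 8 2)(1 9 5)(3 7)(6 10)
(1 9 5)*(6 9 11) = [0, 11, 2, 3, 4, 1, 9, 7, 8, 5, 10, 6] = (1 11 6 9 5)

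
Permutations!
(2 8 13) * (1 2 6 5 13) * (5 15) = (1 2 8)(5 13 6 15) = [0, 2, 8, 3, 4, 13, 15, 7, 1, 9, 10, 11, 12, 6, 14, 5]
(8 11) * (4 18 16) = (4 18 16)(8 11) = [0, 1, 2, 3, 18, 5, 6, 7, 11, 9, 10, 8, 12, 13, 14, 15, 4, 17, 16]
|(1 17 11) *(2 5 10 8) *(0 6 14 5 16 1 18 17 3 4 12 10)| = 24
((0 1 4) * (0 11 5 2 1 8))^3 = ((0 8)(1 4 11 5 2))^3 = (0 8)(1 5 4 2 11)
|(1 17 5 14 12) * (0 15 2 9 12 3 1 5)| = 10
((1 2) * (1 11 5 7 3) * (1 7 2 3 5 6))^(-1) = (1 6 11 2 5 7 3) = ((1 3 7 5 2 11 6))^(-1)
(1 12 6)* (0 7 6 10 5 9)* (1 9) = (0 7 6 9)(1 12 10 5) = [7, 12, 2, 3, 4, 1, 9, 6, 8, 0, 5, 11, 10]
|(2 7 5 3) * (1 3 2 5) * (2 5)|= 4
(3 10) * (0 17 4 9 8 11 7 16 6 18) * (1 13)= (0 17 4 9 8 11 7 16 6 18)(1 13)(3 10)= [17, 13, 2, 10, 9, 5, 18, 16, 11, 8, 3, 7, 12, 1, 14, 15, 6, 4, 0]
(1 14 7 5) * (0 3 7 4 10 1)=(0 3 7 5)(1 14 4 10)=[3, 14, 2, 7, 10, 0, 6, 5, 8, 9, 1, 11, 12, 13, 4]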